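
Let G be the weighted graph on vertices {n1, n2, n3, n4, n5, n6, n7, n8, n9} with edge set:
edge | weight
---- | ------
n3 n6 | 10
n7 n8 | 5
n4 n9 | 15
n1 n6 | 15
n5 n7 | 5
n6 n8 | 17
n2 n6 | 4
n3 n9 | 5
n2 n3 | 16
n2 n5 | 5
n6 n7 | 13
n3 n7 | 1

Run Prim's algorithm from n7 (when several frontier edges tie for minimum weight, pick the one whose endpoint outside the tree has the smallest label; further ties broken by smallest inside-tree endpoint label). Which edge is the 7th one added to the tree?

Prim, starting at n7.
Step 1: frontier [n3 n7 1, n5 n7 5, n7 n8 5, n6 n7 13] → take n3 n7 (1); add n3.
Step 2: frontier [n3 n9 5, n3 n6 10, n2 n3 16, n5 n7 5, n7 n8 5, n6 n7 13] → take n5 n7 (5); add n5.
Step 3: frontier [n3 n9 5, n3 n6 10, n2 n3 16, n2 n5 5, n7 n8 5, n6 n7 13] → take n2 n5 (5); add n2.
Step 4: frontier [n2 n6 4, n3 n9 5, n3 n6 10, n7 n8 5, n6 n7 13] → take n2 n6 (4); add n6.
Step 5: frontier [n3 n9 5, n1 n6 15, n6 n8 17, n7 n8 5] → take n7 n8 (5); add n8.
Step 6: frontier [n3 n9 5, n1 n6 15] → take n3 n9 (5); add n9.
Step 7: frontier [n1 n6 15, n4 n9 15] → take n1 n6 (15); add n1.
Step 8: frontier [n4 n9 15] → take n4 n9 (15); add n4.
The 7th edge added is n1 n6.

n1-n6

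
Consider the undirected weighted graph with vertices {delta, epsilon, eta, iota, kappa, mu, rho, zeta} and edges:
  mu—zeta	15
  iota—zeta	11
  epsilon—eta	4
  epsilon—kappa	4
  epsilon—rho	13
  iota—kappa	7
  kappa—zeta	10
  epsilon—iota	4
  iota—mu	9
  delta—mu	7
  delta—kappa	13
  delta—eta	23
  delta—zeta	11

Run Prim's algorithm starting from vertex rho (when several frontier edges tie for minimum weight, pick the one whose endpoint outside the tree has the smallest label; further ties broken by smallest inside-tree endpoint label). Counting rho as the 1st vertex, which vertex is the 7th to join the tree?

delta

Grow the tree from rho using Prim:
Step 1: cheapest edge leaving the tree is epsilon—rho (13); add epsilon.
Step 2: cheapest edge leaving the tree is epsilon—eta (4); add eta.
Step 3: cheapest edge leaving the tree is epsilon—iota (4); add iota.
Step 4: cheapest edge leaving the tree is epsilon—kappa (4); add kappa.
Step 5: cheapest edge leaving the tree is iota—mu (9); add mu.
Step 6: cheapest edge leaving the tree is delta—mu (7); add delta.
Step 7: cheapest edge leaving the tree is kappa—zeta (10); add zeta.
Vertex order: rho, epsilon, eta, iota, kappa, mu, delta, zeta. The 7th vertex is delta.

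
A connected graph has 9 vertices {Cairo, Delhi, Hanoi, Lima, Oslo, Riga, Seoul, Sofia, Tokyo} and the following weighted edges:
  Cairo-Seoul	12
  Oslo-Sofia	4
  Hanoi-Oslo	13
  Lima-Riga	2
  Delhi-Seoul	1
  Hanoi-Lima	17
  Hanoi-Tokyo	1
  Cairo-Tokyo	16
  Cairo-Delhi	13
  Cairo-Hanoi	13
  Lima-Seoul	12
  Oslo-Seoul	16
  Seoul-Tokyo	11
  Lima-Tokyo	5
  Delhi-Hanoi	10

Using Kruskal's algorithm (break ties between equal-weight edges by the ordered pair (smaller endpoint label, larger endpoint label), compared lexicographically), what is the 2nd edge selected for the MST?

Hanoi-Tokyo

Kruskal: consider edges lightest-first.
Delhi-Seoul (1): add — endpoints in different components.
Hanoi-Tokyo (1): add — endpoints in different components.
Lima-Riga (2): add — endpoints in different components.
Oslo-Sofia (4): add — endpoints in different components.
Lima-Tokyo (5): add — endpoints in different components.
Delhi-Hanoi (10): add — endpoints in different components.
Seoul-Tokyo (11): skip — Tokyo and Seoul already connected.
Cairo-Seoul (12): add — endpoints in different components.
Lima-Seoul (12): skip — Lima and Seoul already connected.
Cairo-Delhi (13): skip — Delhi and Cairo already connected.
Cairo-Hanoi (13): skip — Cairo and Hanoi already connected.
Hanoi-Oslo (13): add — endpoints in different components.
The 2nd edge added is Hanoi-Tokyo.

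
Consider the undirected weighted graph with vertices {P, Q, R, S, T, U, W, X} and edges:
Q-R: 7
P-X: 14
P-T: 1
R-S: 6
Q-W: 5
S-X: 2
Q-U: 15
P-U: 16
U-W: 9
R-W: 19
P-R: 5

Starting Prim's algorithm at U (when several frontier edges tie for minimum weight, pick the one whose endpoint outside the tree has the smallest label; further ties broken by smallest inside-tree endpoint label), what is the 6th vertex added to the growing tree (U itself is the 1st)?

Prim, starting at U.
Step 1: cheapest edge leaving the tree is U-W (9); add W.
Step 2: cheapest edge leaving the tree is Q-W (5); add Q.
Step 3: cheapest edge leaving the tree is Q-R (7); add R.
Step 4: cheapest edge leaving the tree is P-R (5); add P.
Step 5: cheapest edge leaving the tree is P-T (1); add T.
Step 6: cheapest edge leaving the tree is R-S (6); add S.
Step 7: cheapest edge leaving the tree is S-X (2); add X.
Vertex order: U, W, Q, R, P, T, S, X. The 6th vertex is T.

T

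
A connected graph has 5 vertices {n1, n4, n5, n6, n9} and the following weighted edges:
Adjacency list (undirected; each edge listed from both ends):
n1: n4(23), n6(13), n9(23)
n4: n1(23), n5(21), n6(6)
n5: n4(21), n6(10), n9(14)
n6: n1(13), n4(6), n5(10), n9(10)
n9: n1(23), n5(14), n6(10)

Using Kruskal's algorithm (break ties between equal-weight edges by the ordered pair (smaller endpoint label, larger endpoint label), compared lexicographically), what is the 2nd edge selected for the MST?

n5-n6

Sort edges by weight, then run Kruskal:
n4–n6 (6): add — endpoints in different components.
n5–n6 (10): add — endpoints in different components.
n6–n9 (10): add — endpoints in different components.
n1–n6 (13): add — endpoints in different components.
The 2nd edge added is n5–n6.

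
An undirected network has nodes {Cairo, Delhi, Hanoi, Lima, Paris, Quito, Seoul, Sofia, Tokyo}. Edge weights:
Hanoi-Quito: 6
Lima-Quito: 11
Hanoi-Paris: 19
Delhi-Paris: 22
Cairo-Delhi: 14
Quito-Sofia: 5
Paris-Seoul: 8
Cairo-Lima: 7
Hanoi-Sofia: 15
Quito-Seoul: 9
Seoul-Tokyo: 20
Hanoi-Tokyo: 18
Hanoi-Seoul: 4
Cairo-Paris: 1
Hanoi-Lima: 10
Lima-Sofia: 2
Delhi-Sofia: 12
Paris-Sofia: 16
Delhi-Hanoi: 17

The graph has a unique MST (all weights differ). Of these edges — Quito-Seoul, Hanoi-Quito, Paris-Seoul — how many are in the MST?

Kruskal: consider edges lightest-first.
Cairo-Paris (1): add — endpoints in different components.
Lima-Sofia (2): add — endpoints in different components.
Hanoi-Seoul (4): add — endpoints in different components.
Quito-Sofia (5): add — endpoints in different components.
Hanoi-Quito (6): add — endpoints in different components.
Cairo-Lima (7): add — endpoints in different components.
Paris-Seoul (8): skip — Paris and Seoul already connected.
Quito-Seoul (9): skip — Seoul and Quito already connected.
Hanoi-Lima (10): skip — Lima and Hanoi already connected.
Lima-Quito (11): skip — Lima and Quito already connected.
Delhi-Sofia (12): add — endpoints in different components.
Cairo-Delhi (14): skip — Cairo and Delhi already connected.
Hanoi-Sofia (15): skip — Hanoi and Sofia already connected.
Paris-Sofia (16): skip — Paris and Sofia already connected.
Delhi-Hanoi (17): skip — Hanoi and Delhi already connected.
Hanoi-Tokyo (18): add — endpoints in different components.
MST edge set: {Cairo-Paris, Lima-Sofia, Hanoi-Seoul, Quito-Sofia, Hanoi-Quito, Cairo-Lima, Delhi-Sofia, Hanoi-Tokyo}.
Of the listed edges, {Hanoi-Quito} are in the MST → 1.

1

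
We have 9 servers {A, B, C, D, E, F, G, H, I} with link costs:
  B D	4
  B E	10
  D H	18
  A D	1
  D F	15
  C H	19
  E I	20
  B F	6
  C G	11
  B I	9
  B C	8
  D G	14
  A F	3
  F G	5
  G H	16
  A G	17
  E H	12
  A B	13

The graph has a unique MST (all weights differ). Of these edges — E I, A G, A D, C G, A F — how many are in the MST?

Kruskal's algorithm — process edges by increasing weight (ties by edge label):
A D (1): add — endpoints in different components.
A F (3): add — endpoints in different components.
B D (4): add — endpoints in different components.
F G (5): add — endpoints in different components.
B F (6): skip — B and F already connected.
B C (8): add — endpoints in different components.
B I (9): add — endpoints in different components.
B E (10): add — endpoints in different components.
C G (11): skip — C and G already connected.
E H (12): add — endpoints in different components.
MST edge set: {A D, A F, B D, F G, B C, B I, B E, E H}.
Of the listed edges, {A D, A F} are in the MST → 2.

2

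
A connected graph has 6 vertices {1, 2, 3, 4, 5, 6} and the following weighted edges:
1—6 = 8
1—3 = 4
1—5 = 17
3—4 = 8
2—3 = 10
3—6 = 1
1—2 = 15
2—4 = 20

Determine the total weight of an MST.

40

Sort edges by weight, then run Kruskal:
3—6 (1): add — endpoints in different components.
1—3 (4): add — endpoints in different components.
1—6 (8): skip — 1 and 6 already connected.
3—4 (8): add — endpoints in different components.
2—3 (10): add — endpoints in different components.
1—2 (15): skip — 1 and 2 already connected.
1—5 (17): add — endpoints in different components.
MST edges: 3—6, 1—3, 3—4, 2—3, 1—5; total weight 1+4+8+10+17 = 40.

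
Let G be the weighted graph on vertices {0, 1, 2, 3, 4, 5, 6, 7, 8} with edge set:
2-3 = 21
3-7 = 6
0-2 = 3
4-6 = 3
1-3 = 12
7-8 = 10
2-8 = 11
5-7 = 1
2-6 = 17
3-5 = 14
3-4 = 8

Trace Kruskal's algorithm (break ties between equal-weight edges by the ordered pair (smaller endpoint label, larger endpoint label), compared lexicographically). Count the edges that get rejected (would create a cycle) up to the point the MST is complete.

0

Kruskal: consider edges lightest-first.
5-7 (1): add — endpoints in different components.
0-2 (3): add — endpoints in different components.
4-6 (3): add — endpoints in different components.
3-7 (6): add — endpoints in different components.
3-4 (8): add — endpoints in different components.
7-8 (10): add — endpoints in different components.
2-8 (11): add — endpoints in different components.
1-3 (12): add — endpoints in different components.
Edges rejected before the tree was complete: 0.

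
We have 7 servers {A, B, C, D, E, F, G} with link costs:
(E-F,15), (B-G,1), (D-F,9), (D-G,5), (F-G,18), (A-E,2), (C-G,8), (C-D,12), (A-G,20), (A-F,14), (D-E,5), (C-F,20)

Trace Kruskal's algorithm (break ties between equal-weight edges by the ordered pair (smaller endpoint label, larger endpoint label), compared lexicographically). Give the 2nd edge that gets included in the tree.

A-E

Sort edges by weight, then run Kruskal:
B-G (1): add — endpoints in different components.
A-E (2): add — endpoints in different components.
D-E (5): add — endpoints in different components.
D-G (5): add — endpoints in different components.
C-G (8): add — endpoints in different components.
D-F (9): add — endpoints in different components.
The 2nd edge added is A-E.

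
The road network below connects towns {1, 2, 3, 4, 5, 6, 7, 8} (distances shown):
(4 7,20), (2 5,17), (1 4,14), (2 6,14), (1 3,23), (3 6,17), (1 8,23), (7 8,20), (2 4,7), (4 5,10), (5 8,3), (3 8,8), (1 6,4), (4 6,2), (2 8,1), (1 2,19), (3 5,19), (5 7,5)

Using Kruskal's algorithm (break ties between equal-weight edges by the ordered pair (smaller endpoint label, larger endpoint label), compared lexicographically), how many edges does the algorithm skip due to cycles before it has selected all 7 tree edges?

Kruskal's algorithm — process edges by increasing weight (ties by edge label):
2 8 (1): add — endpoints in different components.
4 6 (2): add — endpoints in different components.
5 8 (3): add — endpoints in different components.
1 6 (4): add — endpoints in different components.
5 7 (5): add — endpoints in different components.
2 4 (7): add — endpoints in different components.
3 8 (8): add — endpoints in different components.
Edges rejected before the tree was complete: 0.

0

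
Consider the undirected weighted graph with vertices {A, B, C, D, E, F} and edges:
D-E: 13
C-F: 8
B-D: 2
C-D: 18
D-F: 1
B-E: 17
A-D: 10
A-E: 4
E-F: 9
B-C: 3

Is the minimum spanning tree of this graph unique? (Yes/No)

Sort edges by weight, then run Kruskal:
D-F (1): add — endpoints in different components.
B-D (2): add — endpoints in different components.
B-C (3): add — endpoints in different components.
A-E (4): add — endpoints in different components.
C-F (8): skip — C and F already connected.
E-F (9): add — endpoints in different components.
Every non-tree edge has weight strictly greater than the heaviest edge on the tree path between its endpoints, so the MST is unique.

Yes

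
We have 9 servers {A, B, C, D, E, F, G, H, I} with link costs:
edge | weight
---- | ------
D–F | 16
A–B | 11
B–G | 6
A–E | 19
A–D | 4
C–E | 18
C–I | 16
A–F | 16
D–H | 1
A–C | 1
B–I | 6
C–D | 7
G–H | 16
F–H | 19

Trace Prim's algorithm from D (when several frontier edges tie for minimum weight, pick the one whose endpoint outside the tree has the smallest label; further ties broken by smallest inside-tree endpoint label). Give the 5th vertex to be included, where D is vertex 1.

B

Prim's algorithm from D:
Step 1: cheapest edge leaving the tree is D–H (1); add H.
Step 2: cheapest edge leaving the tree is A–D (4); add A.
Step 3: cheapest edge leaving the tree is A–C (1); add C.
Step 4: cheapest edge leaving the tree is A–B (11); add B.
Step 5: cheapest edge leaving the tree is B–G (6); add G.
Step 6: cheapest edge leaving the tree is B–I (6); add I.
Step 7: cheapest edge leaving the tree is A–F (16); add F.
Step 8: cheapest edge leaving the tree is C–E (18); add E.
Vertex order: D, H, A, C, B, G, I, F, E. The 5th vertex is B.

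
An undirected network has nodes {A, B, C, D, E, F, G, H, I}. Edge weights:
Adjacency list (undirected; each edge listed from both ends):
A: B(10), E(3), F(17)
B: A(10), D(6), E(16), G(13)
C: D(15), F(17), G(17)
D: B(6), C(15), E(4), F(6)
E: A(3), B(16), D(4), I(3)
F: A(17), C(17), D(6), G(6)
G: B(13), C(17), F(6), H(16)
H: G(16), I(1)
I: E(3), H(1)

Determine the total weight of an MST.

44

Kruskal's algorithm — process edges by increasing weight (ties by edge label):
H–I (1): add — endpoints in different components.
A–E (3): add — endpoints in different components.
E–I (3): add — endpoints in different components.
D–E (4): add — endpoints in different components.
B–D (6): add — endpoints in different components.
D–F (6): add — endpoints in different components.
F–G (6): add — endpoints in different components.
A–B (10): skip — A and B already connected.
B–G (13): skip — B and G already connected.
C–D (15): add — endpoints in different components.
MST edges: H–I, A–E, E–I, D–E, B–D, D–F, F–G, C–D; total weight 1+3+3+4+6+6+6+15 = 44.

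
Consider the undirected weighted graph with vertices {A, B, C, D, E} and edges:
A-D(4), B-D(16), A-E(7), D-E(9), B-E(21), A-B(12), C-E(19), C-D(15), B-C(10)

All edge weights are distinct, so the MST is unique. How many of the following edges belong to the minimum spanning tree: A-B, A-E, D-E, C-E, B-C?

Sort edges by weight, then run Kruskal:
A-D (4): add — endpoints in different components.
A-E (7): add — endpoints in different components.
D-E (9): skip — D and E already connected.
B-C (10): add — endpoints in different components.
A-B (12): add — endpoints in different components.
MST edge set: {A-D, A-E, B-C, A-B}.
Of the listed edges, {A-B, A-E, B-C} are in the MST → 3.

3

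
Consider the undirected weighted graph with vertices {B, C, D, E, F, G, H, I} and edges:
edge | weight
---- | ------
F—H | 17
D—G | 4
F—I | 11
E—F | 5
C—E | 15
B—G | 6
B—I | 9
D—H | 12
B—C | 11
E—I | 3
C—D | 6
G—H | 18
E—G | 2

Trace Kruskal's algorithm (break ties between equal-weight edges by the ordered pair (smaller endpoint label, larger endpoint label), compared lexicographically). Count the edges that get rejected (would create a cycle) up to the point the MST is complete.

Kruskal's algorithm — process edges by increasing weight (ties by edge label):
E—G (2): add — endpoints in different components.
E—I (3): add — endpoints in different components.
D—G (4): add — endpoints in different components.
E—F (5): add — endpoints in different components.
B—G (6): add — endpoints in different components.
C—D (6): add — endpoints in different components.
B—I (9): skip — B and I already connected.
B—C (11): skip — B and C already connected.
F—I (11): skip — F and I already connected.
D—H (12): add — endpoints in different components.
Edges rejected before the tree was complete: 3.

3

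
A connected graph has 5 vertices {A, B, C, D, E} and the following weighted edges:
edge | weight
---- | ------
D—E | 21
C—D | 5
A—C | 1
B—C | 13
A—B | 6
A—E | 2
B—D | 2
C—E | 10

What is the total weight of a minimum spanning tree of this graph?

Sort edges by weight, then run Kruskal:
A—C (1): add. Components now {A,C} {B} {D} {E}
A—E (2): add. Components now {A,C,E} {B} {D}
B—D (2): add. Components now {A,C,E} {B,D}
C—D (5): add. Components now {A,B,C,D,E}
MST edges: A—C, A—E, B—D, C—D; total weight 1+2+2+5 = 10.

10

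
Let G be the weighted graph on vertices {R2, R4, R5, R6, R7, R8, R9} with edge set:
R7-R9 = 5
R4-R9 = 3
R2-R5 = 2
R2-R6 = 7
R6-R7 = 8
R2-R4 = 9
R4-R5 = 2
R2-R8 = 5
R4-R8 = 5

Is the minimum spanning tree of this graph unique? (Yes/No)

Sort edges by weight, then run Kruskal:
R2-R5 (2): add — endpoints in different components.
R4-R5 (2): add — endpoints in different components.
R4-R9 (3): add — endpoints in different components.
R2-R8 (5): add — endpoints in different components.
R4-R8 (5): skip — R4 and R8 already connected.
R7-R9 (5): add — endpoints in different components.
R2-R6 (7): add — endpoints in different components.
Non-tree edge R4-R8 has weight 5, equal to the heaviest edge on its tree cycle — swapping gives another MST of the same weight. Not unique.

No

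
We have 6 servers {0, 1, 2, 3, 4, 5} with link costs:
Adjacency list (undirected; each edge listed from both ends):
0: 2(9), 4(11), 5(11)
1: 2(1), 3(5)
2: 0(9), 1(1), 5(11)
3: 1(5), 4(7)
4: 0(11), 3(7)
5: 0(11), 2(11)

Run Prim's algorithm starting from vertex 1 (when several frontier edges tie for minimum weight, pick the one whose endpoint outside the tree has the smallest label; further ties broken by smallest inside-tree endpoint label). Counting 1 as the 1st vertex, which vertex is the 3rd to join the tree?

Prim, starting at 1.
Step 1: frontier [1–2 1, 1–3 5] → take 1–2 (1); add 2.
Step 2: frontier [1–3 5, 0–2 9, 2–5 11] → take 1–3 (5); add 3.
Step 3: frontier [0–2 9, 2–5 11, 3–4 7] → take 3–4 (7); add 4.
Step 4: frontier [0–2 9, 2–5 11, 0–4 11] → take 0–2 (9); add 0.
Step 5: frontier [0–5 11, 2–5 11] → take 0–5 (11); add 5.
Vertex order: 1, 2, 3, 4, 0, 5. The 3rd vertex is 3.

3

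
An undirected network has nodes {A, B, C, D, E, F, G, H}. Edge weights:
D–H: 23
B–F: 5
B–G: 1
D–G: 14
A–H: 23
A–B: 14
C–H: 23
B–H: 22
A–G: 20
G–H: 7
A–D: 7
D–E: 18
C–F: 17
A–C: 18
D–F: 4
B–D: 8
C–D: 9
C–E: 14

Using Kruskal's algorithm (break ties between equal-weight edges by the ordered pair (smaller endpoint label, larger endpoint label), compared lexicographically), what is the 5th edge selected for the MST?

Kruskal: consider edges lightest-first.
B–G (1): add — endpoints in different components.
D–F (4): add — endpoints in different components.
B–F (5): add — endpoints in different components.
A–D (7): add — endpoints in different components.
G–H (7): add — endpoints in different components.
B–D (8): skip — B and D already connected.
C–D (9): add — endpoints in different components.
A–B (14): skip — A and B already connected.
C–E (14): add — endpoints in different components.
The 5th edge added is G–H.

G-H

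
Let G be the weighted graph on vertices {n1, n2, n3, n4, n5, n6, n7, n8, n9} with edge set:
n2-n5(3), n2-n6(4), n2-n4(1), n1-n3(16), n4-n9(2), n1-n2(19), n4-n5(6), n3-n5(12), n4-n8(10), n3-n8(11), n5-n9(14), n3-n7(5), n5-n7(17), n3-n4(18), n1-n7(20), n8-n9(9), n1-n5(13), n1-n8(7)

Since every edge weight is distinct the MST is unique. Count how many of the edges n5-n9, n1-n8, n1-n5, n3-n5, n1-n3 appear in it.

Kruskal: consider edges lightest-first.
n2-n4 (1): add — endpoints in different components.
n4-n9 (2): add — endpoints in different components.
n2-n5 (3): add — endpoints in different components.
n2-n6 (4): add — endpoints in different components.
n3-n7 (5): add — endpoints in different components.
n4-n5 (6): skip — n5 and n4 already connected.
n1-n8 (7): add — endpoints in different components.
n8-n9 (9): add — endpoints in different components.
n4-n8 (10): skip — n4 and n8 already connected.
n3-n8 (11): add — endpoints in different components.
MST edge set: {n2-n4, n4-n9, n2-n5, n2-n6, n3-n7, n1-n8, n8-n9, n3-n8}.
Of the listed edges, {n1-n8} are in the MST → 1.

1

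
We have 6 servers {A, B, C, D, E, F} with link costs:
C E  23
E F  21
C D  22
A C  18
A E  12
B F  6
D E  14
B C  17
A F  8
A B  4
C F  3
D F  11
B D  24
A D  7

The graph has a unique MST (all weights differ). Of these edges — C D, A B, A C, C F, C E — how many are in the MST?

2

Kruskal's algorithm — process edges by increasing weight (ties by edge label):
C F (3): add. Components now {A} {B} {C,F} {D} {E}
A B (4): add. Components now {A,B} {C,F} {D} {E}
B F (6): add. Components now {A,B,C,F} {D} {E}
A D (7): add. Components now {A,B,C,D,F} {E}
A F (8): skip — A and F already connected.
D F (11): skip — D and F already connected.
A E (12): add. Components now {A,B,C,D,E,F}
MST edge set: {C F, A B, B F, A D, A E}.
Of the listed edges, {A B, C F} are in the MST → 2.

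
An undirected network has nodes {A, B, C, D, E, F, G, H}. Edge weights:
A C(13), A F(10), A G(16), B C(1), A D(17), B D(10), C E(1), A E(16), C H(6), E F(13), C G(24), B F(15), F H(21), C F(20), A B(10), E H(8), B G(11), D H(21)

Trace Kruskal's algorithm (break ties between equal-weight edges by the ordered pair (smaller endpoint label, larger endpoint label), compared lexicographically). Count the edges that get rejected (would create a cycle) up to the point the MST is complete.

1

Sort edges by weight, then run Kruskal:
B C (1): add — endpoints in different components.
C E (1): add — endpoints in different components.
C H (6): add — endpoints in different components.
E H (8): skip — E and H already connected.
A B (10): add — endpoints in different components.
A F (10): add — endpoints in different components.
B D (10): add — endpoints in different components.
B G (11): add — endpoints in different components.
Edges rejected before the tree was complete: 1.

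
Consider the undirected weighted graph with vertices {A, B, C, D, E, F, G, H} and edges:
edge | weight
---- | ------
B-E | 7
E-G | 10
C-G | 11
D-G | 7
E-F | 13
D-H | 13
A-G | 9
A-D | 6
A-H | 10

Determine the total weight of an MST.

64

Grow the tree from D using Prim:
Step 1: frontier [A-D 6, D-G 7, D-H 13] → take A-D (6); add A.
Step 2: frontier [A-G 9, A-H 10, D-G 7, D-H 13] → take D-G (7); add G.
Step 3: frontier [A-H 10, D-H 13, E-G 10, C-G 11] → take E-G (10); add E.
Step 4: frontier [A-H 10, D-H 13, B-E 7, E-F 13, C-G 11] → take B-E (7); add B.
Step 5: frontier [A-H 10, D-H 13, E-F 13, C-G 11] → take A-H (10); add H.
Step 6: frontier [E-F 13, C-G 11] → take C-G (11); add C.
Step 7: frontier [E-F 13] → take E-F (13); add F.
MST edges: A-D, D-G, E-G, B-E, A-H, C-G, E-F; total weight 6+7+10+7+10+11+13 = 64.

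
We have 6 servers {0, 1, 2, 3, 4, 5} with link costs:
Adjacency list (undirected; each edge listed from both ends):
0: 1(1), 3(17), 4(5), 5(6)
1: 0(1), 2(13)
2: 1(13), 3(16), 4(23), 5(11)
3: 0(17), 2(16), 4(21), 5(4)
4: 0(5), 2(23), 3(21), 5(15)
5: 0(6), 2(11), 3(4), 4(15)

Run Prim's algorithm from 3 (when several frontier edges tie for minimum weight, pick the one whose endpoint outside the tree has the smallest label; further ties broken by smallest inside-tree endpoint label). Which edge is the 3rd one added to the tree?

0-1

Prim's algorithm from 3:
Step 1: cheapest edge leaving the tree is 3 5 (4); add 5.
Step 2: cheapest edge leaving the tree is 0 5 (6); add 0.
Step 3: cheapest edge leaving the tree is 0 1 (1); add 1.
Step 4: cheapest edge leaving the tree is 0 4 (5); add 4.
Step 5: cheapest edge leaving the tree is 2 5 (11); add 2.
The 3rd edge added is 0 1.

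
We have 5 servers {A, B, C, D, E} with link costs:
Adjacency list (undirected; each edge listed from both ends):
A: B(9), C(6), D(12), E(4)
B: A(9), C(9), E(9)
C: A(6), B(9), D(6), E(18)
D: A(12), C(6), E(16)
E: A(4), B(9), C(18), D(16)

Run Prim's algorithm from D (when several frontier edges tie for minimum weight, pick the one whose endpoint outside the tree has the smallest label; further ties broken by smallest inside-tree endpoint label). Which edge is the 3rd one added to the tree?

A-E

Grow the tree from D using Prim:
Step 1: cheapest edge leaving the tree is C D (6); add C.
Step 2: cheapest edge leaving the tree is A C (6); add A.
Step 3: cheapest edge leaving the tree is A E (4); add E.
Step 4: cheapest edge leaving the tree is A B (9); add B.
The 3rd edge added is A E.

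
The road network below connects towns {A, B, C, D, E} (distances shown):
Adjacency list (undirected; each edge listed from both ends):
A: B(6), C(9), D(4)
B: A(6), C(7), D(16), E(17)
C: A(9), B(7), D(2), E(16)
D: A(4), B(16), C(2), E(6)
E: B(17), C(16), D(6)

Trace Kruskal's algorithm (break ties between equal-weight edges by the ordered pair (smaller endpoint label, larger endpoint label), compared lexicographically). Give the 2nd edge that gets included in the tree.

A-D

Kruskal's algorithm — process edges by increasing weight (ties by edge label):
C-D (2): add — endpoints in different components.
A-D (4): add — endpoints in different components.
A-B (6): add — endpoints in different components.
D-E (6): add — endpoints in different components.
The 2nd edge added is A-D.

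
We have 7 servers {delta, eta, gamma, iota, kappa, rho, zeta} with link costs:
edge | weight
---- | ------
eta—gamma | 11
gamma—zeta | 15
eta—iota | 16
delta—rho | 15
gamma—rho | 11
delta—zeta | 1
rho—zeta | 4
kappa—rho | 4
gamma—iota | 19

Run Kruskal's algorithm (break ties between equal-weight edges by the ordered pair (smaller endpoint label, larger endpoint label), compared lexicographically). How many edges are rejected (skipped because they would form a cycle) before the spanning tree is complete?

2

Kruskal's algorithm — process edges by increasing weight (ties by edge label):
delta—zeta (1): add — endpoints in different components.
kappa—rho (4): add — endpoints in different components.
rho—zeta (4): add — endpoints in different components.
eta—gamma (11): add — endpoints in different components.
gamma—rho (11): add — endpoints in different components.
delta—rho (15): skip — delta and rho already connected.
gamma—zeta (15): skip — zeta and gamma already connected.
eta—iota (16): add — endpoints in different components.
Edges rejected before the tree was complete: 2.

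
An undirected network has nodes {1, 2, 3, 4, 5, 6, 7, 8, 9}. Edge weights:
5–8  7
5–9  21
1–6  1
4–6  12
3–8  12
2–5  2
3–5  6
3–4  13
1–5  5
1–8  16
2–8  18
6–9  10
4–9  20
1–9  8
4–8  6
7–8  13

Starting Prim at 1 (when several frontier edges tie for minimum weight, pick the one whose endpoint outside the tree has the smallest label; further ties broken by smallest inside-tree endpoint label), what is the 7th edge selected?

Prim's algorithm from 1:
Step 1: cheapest edge leaving the tree is 1–6 (1); add 6.
Step 2: cheapest edge leaving the tree is 1–5 (5); add 5.
Step 3: cheapest edge leaving the tree is 2–5 (2); add 2.
Step 4: cheapest edge leaving the tree is 3–5 (6); add 3.
Step 5: cheapest edge leaving the tree is 5–8 (7); add 8.
Step 6: cheapest edge leaving the tree is 4–8 (6); add 4.
Step 7: cheapest edge leaving the tree is 1–9 (8); add 9.
Step 8: cheapest edge leaving the tree is 7–8 (13); add 7.
The 7th edge added is 1–9.

1-9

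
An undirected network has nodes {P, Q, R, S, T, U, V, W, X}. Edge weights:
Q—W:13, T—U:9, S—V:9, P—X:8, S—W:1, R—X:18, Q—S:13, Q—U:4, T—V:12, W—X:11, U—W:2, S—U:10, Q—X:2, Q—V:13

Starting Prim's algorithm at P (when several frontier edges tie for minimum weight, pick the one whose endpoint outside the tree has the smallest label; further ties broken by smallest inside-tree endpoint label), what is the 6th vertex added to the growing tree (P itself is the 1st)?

S

Prim's algorithm from P:
Step 1: cheapest edge leaving the tree is P—X (8); add X.
Step 2: cheapest edge leaving the tree is Q—X (2); add Q.
Step 3: cheapest edge leaving the tree is Q—U (4); add U.
Step 4: cheapest edge leaving the tree is U—W (2); add W.
Step 5: cheapest edge leaving the tree is S—W (1); add S.
Step 6: cheapest edge leaving the tree is T—U (9); add T.
Step 7: cheapest edge leaving the tree is S—V (9); add V.
Step 8: cheapest edge leaving the tree is R—X (18); add R.
Vertex order: P, X, Q, U, W, S, T, V, R. The 6th vertex is S.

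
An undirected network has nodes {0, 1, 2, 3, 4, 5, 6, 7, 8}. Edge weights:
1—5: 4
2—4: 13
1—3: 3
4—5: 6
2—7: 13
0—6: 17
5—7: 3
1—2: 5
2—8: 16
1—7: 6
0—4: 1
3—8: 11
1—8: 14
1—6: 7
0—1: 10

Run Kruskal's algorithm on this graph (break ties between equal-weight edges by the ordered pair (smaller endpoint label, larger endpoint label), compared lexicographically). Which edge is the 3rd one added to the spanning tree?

5-7

Kruskal: consider edges lightest-first.
0—4 (1): add — endpoints in different components.
1—3 (3): add — endpoints in different components.
5—7 (3): add — endpoints in different components.
1—5 (4): add — endpoints in different components.
1—2 (5): add — endpoints in different components.
1—7 (6): skip — 1 and 7 already connected.
4—5 (6): add — endpoints in different components.
1—6 (7): add — endpoints in different components.
0—1 (10): skip — 0 and 1 already connected.
3—8 (11): add — endpoints in different components.
The 3rd edge added is 5—7.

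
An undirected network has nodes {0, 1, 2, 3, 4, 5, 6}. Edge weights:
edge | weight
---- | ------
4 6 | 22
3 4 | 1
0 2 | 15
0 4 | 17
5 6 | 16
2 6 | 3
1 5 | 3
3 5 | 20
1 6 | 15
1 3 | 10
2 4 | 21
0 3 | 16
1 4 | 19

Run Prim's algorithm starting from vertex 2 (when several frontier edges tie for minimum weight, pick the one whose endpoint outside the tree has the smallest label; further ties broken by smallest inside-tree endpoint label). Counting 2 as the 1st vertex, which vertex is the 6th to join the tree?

3

Prim's algorithm from 2:
Step 1: frontier [2 6 3, 0 2 15, 2 4 21] → take 2 6 (3); add 6.
Step 2: frontier [0 2 15, 2 4 21, 1 6 15, 5 6 16, 4 6 22] → take 0 2 (15); add 0.
Step 3: frontier [0 3 16, 0 4 17, 2 4 21, 1 6 15, 5 6 16, 4 6 22] → take 1 6 (15); add 1.
Step 4: frontier [0 3 16, 0 4 17, 1 5 3, 1 3 10, 1 4 19, 2 4 21, 5 6 16, 4 6 22] → take 1 5 (3); add 5.
Step 5: frontier [0 3 16, 0 4 17, 1 3 10, 1 4 19, 2 4 21, 3 5 20, 4 6 22] → take 1 3 (10); add 3.
Step 6: frontier [0 4 17, 1 4 19, 2 4 21, 3 4 1, 4 6 22] → take 3 4 (1); add 4.
Vertex order: 2, 6, 0, 1, 5, 3, 4. The 6th vertex is 3.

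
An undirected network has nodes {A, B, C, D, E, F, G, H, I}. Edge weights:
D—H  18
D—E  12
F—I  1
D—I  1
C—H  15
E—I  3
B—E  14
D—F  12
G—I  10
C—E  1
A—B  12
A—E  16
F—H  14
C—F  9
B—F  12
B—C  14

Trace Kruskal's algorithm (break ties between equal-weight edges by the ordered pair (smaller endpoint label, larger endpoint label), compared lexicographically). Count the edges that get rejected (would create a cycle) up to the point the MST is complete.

5

Kruskal's algorithm — process edges by increasing weight (ties by edge label):
C—E (1): add — endpoints in different components.
D—I (1): add — endpoints in different components.
F—I (1): add — endpoints in different components.
E—I (3): add — endpoints in different components.
C—F (9): skip — C and F already connected.
G—I (10): add — endpoints in different components.
A—B (12): add — endpoints in different components.
B—F (12): add — endpoints in different components.
D—E (12): skip — D and E already connected.
D—F (12): skip — D and F already connected.
B—C (14): skip — B and C already connected.
B—E (14): skip — B and E already connected.
F—H (14): add — endpoints in different components.
Edges rejected before the tree was complete: 5.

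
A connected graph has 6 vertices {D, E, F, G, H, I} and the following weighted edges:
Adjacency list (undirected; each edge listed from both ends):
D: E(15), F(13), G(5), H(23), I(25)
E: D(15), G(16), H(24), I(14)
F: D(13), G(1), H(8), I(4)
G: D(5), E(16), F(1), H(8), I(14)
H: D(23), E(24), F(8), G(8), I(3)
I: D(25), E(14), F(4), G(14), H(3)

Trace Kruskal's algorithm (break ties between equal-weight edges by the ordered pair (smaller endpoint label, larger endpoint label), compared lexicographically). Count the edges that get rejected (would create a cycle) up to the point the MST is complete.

3

Sort edges by weight, then run Kruskal:
F-G (1): add. Components now {D} {E} {F,G} {H} {I}
H-I (3): add. Components now {D} {E} {F,G} {H,I}
F-I (4): add. Components now {D} {E} {F,G,H,I}
D-G (5): add. Components now {D,F,G,H,I} {E}
F-H (8): skip — F and H already connected.
G-H (8): skip — G and H already connected.
D-F (13): skip — D and F already connected.
E-I (14): add. Components now {D,E,F,G,H,I}
Edges rejected before the tree was complete: 3.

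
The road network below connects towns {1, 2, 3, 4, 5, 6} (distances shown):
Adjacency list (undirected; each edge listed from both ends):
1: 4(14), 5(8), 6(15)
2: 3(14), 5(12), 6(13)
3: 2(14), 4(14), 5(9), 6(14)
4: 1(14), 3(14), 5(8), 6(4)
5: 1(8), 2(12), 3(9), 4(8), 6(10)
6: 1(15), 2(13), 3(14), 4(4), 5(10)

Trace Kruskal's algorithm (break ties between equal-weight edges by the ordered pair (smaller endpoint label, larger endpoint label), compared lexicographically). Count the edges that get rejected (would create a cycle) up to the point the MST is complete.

1

Kruskal: consider edges lightest-first.
4-6 (4): add. Components now {1} {2} {3} {4,6} {5}
1-5 (8): add. Components now {1,5} {2} {3} {4,6}
4-5 (8): add. Components now {1,4,5,6} {2} {3}
3-5 (9): add. Components now {1,3,4,5,6} {2}
5-6 (10): skip — 5 and 6 already connected.
2-5 (12): add. Components now {1,2,3,4,5,6}
Edges rejected before the tree was complete: 1.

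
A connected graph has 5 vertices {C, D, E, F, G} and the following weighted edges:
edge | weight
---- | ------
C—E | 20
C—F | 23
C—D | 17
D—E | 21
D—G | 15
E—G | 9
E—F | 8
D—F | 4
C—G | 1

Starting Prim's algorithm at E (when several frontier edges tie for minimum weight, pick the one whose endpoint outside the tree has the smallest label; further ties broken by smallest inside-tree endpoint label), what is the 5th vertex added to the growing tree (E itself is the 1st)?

Prim, starting at E.
Step 1: cheapest edge leaving the tree is E—F (8); add F.
Step 2: cheapest edge leaving the tree is D—F (4); add D.
Step 3: cheapest edge leaving the tree is E—G (9); add G.
Step 4: cheapest edge leaving the tree is C—G (1); add C.
Vertex order: E, F, D, G, C. The 5th vertex is C.

C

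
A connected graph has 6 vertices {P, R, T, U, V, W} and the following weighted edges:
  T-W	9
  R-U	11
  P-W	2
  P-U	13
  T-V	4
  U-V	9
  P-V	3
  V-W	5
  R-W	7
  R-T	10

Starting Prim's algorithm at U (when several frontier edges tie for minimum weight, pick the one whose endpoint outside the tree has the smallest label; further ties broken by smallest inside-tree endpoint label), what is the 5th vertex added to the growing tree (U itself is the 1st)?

T

Prim, starting at U.
Step 1: frontier [U-V 9, R-U 11, P-U 13] → take U-V (9); add V.
Step 2: frontier [R-U 11, P-U 13, P-V 3, T-V 4, V-W 5] → take P-V (3); add P.
Step 3: frontier [P-W 2, R-U 11, T-V 4, V-W 5] → take P-W (2); add W.
Step 4: frontier [R-U 11, T-V 4, R-W 7, T-W 9] → take T-V (4); add T.
Step 5: frontier [R-T 10, R-U 11, R-W 7] → take R-W (7); add R.
Vertex order: U, V, P, W, T, R. The 5th vertex is T.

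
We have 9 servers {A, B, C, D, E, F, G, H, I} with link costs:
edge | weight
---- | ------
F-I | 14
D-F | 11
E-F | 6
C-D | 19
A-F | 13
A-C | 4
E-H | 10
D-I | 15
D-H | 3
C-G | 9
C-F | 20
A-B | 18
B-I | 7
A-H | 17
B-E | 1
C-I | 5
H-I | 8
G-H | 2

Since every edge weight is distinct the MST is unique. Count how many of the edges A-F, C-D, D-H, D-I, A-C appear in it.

Kruskal's algorithm — process edges by increasing weight (ties by edge label):
B-E (1): add — endpoints in different components.
G-H (2): add — endpoints in different components.
D-H (3): add — endpoints in different components.
A-C (4): add — endpoints in different components.
C-I (5): add — endpoints in different components.
E-F (6): add — endpoints in different components.
B-I (7): add — endpoints in different components.
H-I (8): add — endpoints in different components.
MST edge set: {B-E, G-H, D-H, A-C, C-I, E-F, B-I, H-I}.
Of the listed edges, {D-H, A-C} are in the MST → 2.

2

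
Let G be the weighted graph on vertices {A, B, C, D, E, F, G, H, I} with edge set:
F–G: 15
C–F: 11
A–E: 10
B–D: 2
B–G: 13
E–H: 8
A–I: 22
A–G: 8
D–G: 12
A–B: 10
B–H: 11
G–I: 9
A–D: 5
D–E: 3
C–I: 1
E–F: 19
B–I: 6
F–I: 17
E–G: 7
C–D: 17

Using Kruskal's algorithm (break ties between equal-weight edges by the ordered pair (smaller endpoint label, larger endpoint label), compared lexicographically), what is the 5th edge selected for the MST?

B-I

Kruskal's algorithm — process edges by increasing weight (ties by edge label):
C–I (1): add — endpoints in different components.
B–D (2): add — endpoints in different components.
D–E (3): add — endpoints in different components.
A–D (5): add — endpoints in different components.
B–I (6): add — endpoints in different components.
E–G (7): add — endpoints in different components.
A–G (8): skip — A and G already connected.
E–H (8): add — endpoints in different components.
G–I (9): skip — G and I already connected.
A–B (10): skip — A and B already connected.
A–E (10): skip — A and E already connected.
B–H (11): skip — B and H already connected.
C–F (11): add — endpoints in different components.
The 5th edge added is B–I.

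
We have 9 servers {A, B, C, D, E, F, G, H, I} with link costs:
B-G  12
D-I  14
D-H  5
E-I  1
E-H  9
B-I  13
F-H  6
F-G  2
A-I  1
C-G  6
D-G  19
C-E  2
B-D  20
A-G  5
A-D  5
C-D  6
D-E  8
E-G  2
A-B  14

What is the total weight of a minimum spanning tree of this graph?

Prim's algorithm from C:
Step 1: cheapest edge leaving the tree is C-E (2); add E.
Step 2: cheapest edge leaving the tree is E-I (1); add I.
Step 3: cheapest edge leaving the tree is A-I (1); add A.
Step 4: cheapest edge leaving the tree is E-G (2); add G.
Step 5: cheapest edge leaving the tree is F-G (2); add F.
Step 6: cheapest edge leaving the tree is A-D (5); add D.
Step 7: cheapest edge leaving the tree is D-H (5); add H.
Step 8: cheapest edge leaving the tree is B-G (12); add B.
MST edges: C-E, E-I, A-I, E-G, F-G, A-D, D-H, B-G; total weight 2+1+1+2+2+5+5+12 = 30.

30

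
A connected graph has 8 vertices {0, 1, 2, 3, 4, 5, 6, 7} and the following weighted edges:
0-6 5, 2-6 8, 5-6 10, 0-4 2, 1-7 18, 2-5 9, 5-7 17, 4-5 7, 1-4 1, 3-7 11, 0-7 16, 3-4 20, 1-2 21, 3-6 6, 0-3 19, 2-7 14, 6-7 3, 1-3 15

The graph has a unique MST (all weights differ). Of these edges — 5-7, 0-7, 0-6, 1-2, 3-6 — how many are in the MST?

2

Kruskal: consider edges lightest-first.
1-4 (1): add — endpoints in different components.
0-4 (2): add — endpoints in different components.
6-7 (3): add — endpoints in different components.
0-6 (5): add — endpoints in different components.
3-6 (6): add — endpoints in different components.
4-5 (7): add — endpoints in different components.
2-6 (8): add — endpoints in different components.
MST edge set: {1-4, 0-4, 6-7, 0-6, 3-6, 4-5, 2-6}.
Of the listed edges, {0-6, 3-6} are in the MST → 2.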